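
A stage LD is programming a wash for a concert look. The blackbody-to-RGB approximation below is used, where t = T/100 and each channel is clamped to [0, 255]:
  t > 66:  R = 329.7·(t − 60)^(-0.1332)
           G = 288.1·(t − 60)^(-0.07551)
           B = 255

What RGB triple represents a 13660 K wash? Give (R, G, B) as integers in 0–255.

(185, 208, 255)

t = 13660/100 = 136.6; the t > 66 branch applies.
R = 329.7·(136.6 − 60)^(-0.1332) = 329.7·76.6^(-0.1332) = 329.7·0.56107 = 184.986.
G = 288.1·(136.6 − 60)^(-0.07551) = 288.1·76.6^(-0.07551) = 288.1·0.72065 = 207.618.
B = 255 by definition for t > 66.
Rounded: (185, 208, 255).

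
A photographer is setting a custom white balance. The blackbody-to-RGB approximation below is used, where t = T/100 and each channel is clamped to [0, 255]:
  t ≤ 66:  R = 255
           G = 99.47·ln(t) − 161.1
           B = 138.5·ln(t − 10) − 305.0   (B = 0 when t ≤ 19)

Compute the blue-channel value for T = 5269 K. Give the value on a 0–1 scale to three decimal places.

t = 5269/100 = 52.69; the t ≤ 66 branch applies.
B = 138.5·ln(52.69 − 10) − 305.0 = 138.5·ln 42.69 − 305.0 = 138.5·3.7540 − 305.0 = 214.924.
On a 0–1 scale: 214.924/255 = 0.8428 → 0.843.

0.843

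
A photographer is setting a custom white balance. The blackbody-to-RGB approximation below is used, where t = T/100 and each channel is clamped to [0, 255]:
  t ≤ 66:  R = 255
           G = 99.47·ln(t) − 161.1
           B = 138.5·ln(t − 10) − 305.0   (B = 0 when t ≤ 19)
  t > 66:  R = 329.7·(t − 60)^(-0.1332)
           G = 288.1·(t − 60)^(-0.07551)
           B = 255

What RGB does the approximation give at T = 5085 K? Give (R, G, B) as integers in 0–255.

(255, 230, 209)

t = 5085/100 = 50.85; the t ≤ 66 branch applies.
R = 255 by definition for t ≤ 66.
G = 99.47·ln 50.85 − 161.1 = 99.47·3.9289 − 161.1 = 229.706.
B = 138.5·ln(50.85 − 10) − 305.0 = 138.5·ln 40.85 − 305.0 = 138.5·3.7099 − 305.0 = 208.822.
Rounded: (255, 230, 209).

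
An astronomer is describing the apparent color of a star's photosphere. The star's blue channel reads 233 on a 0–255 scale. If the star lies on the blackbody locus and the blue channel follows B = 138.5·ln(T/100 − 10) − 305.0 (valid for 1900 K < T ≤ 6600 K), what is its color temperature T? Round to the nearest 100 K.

ln(t − 10) = (233 + 305.0) / 138.5 = 3.8845.
t − 10 = e^3.8845 = 48.641, so t = 58.641.
T = 100·t = 5864 K → 5900 K to the nearest 100 K.

5900 K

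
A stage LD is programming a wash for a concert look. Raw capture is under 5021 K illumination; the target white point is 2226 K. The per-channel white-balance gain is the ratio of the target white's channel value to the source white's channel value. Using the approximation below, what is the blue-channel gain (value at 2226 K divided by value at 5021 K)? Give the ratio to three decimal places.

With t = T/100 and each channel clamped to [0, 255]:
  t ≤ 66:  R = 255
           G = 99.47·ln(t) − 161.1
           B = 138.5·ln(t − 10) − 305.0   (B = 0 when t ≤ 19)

At 5021 K (t = 50.21):
  B = 138.5·ln(50.21 − 10) − 305.0 = 138.5·ln 40.21 − 305.0 = 138.5·3.6941 − 305.0 = 206.635.
At 2226 K (t = 22.26):
  B = 138.5·ln(22.26 − 10) − 305.0 = 138.5·ln 12.26 − 305.0 = 138.5·2.5063 − 305.0 = 42.128.
Gain = 42.128 / 206.635 = 0.2039 → 0.204.

0.204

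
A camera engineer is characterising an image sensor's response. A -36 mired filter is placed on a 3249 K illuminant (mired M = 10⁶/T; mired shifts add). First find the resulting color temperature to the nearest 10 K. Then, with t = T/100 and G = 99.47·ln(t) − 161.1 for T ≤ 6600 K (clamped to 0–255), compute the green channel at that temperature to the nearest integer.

M_in = 10⁶/3249 = 307.79; M_out = 307.79 + (-36) = 271.79.
T_out = 10⁶/271.79 = 3679.4 K → 3680 K; t = 36.8.
G = 99.47·ln 36.8 − 161.1 = 99.47·3.6055 − 161.1 = 197.539.
Rounded: 198.

198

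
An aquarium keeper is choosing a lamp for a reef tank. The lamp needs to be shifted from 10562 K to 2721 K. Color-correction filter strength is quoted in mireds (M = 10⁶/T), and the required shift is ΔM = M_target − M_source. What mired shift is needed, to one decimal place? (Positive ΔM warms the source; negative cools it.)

M_source = 10⁶/10562 = 94.679; M_target = 10⁶/2721 = 367.512.
ΔM = 367.512 − 94.679 = 272.833 → +272.8 mireds, a warming shift.

+272.8 mireds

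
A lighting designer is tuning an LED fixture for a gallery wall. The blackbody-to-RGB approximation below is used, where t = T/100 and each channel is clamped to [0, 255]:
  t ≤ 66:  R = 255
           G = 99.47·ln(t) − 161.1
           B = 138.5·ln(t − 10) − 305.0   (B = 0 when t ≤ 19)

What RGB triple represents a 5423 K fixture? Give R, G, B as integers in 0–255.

t = 5423/100 = 54.23; the t ≤ 66 branch applies.
R = 255 by definition for t ≤ 66.
G = 99.47·ln 54.23 − 161.1 = 99.47·3.9932 − 161.1 = 236.107.
B = 138.5·ln(54.23 − 10) − 305.0 = 138.5·ln 44.23 − 305.0 = 138.5·3.7894 − 305.0 = 219.832.
Rounded: (255, 236, 220).

R=255, G=236, B=220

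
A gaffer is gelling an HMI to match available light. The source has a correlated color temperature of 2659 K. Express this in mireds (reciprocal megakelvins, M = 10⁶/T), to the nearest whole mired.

376 mireds

M = 10⁶ / 2659 = 376.081 → 376 mireds.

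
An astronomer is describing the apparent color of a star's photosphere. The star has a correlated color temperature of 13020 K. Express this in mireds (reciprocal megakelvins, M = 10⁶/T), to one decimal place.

M = 10⁶ / 13020 = 76.805 → 76.8 mireds.

76.8 mireds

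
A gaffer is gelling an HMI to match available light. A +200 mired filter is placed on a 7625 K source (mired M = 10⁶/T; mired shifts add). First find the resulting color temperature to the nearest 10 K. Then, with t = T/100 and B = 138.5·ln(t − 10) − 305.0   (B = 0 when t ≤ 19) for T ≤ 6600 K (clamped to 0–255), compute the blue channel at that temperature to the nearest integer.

111

M_in = 10⁶/7625 = 131.15; M_out = 131.15 + (+200) = 331.15.
T_out = 10⁶/331.15 = 3019.8 K → 3020 K; t = 30.2.
B = 138.5·ln(30.2 − 10) − 305.0 = 138.5·ln 20.2 − 305.0 = 138.5·3.0057 − 305.0 = 111.287.
Rounded: 111.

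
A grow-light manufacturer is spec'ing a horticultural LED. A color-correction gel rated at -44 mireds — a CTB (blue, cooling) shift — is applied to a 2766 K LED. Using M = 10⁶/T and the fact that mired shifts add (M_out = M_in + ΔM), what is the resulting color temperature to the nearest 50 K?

3150 K

M_in = 10⁶/2766 = 361.53 mireds.
M_out = 361.53 + (-44) = 317.53 mireds.
T_out = 10⁶/317.53 = 3149.3 K → 3150 K.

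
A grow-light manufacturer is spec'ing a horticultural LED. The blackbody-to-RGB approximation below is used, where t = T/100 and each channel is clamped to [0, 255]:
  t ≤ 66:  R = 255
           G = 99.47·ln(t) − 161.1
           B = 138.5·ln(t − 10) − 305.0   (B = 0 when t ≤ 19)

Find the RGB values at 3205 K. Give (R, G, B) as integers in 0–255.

t = 3205/100 = 32.05; the t ≤ 66 branch applies.
R = 255 by definition for t ≤ 66.
G = 99.47·ln 32.05 − 161.1 = 99.47·3.4673 − 161.1 = 183.792.
B = 138.5·ln(32.05 − 10) − 305.0 = 138.5·ln 22.05 − 305.0 = 138.5·3.0933 − 305.0 = 123.424.
Rounded: (255, 184, 123).

(255, 184, 123)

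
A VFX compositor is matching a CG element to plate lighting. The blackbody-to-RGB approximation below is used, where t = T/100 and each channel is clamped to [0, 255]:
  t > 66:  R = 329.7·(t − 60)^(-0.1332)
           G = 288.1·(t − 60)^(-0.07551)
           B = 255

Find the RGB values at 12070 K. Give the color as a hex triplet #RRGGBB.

t = 12070/100 = 120.7; the t > 66 branch applies.
R = 329.7·(120.7 − 60)^(-0.1332) = 329.7·60.7^(-0.1332) = 329.7·0.57873 = 190.809.
G = 288.1·(120.7 − 60)^(-0.07551) = 288.1·60.7^(-0.07551) = 288.1·0.73342 = 211.298.
B = 255 by definition for t > 66.
Rounded: (191, 211, 255).
In hex: #BFD3FF.

#BFD3FF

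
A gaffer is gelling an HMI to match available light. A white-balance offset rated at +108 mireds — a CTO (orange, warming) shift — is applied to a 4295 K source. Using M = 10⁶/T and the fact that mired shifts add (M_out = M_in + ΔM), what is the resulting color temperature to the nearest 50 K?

M_in = 10⁶/4295 = 232.83 mireds.
M_out = 232.83 + (+108) = 340.83 mireds.
T_out = 10⁶/340.83 = 2934.0 K → 2950 K.

2950 K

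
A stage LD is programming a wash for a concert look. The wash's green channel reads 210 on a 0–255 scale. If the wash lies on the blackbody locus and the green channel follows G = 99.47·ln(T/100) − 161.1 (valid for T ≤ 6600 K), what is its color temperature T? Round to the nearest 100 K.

4200 K

ln t = (210 + 161.1) / 99.47 = 3.7308.
t = e^3.7308 = 41.711.
T = 100·t = 4171 K → 4200 K to the nearest 100 K.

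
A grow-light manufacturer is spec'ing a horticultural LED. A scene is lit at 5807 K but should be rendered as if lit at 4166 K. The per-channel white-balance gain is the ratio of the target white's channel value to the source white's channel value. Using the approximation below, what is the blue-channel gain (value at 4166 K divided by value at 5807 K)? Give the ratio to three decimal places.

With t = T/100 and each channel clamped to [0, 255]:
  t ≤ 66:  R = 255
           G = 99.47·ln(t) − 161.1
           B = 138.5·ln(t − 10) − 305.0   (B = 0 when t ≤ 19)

0.750

At 5807 K (t = 58.07):
  B = 138.5·ln(58.07 − 10) − 305.0 = 138.5·ln 48.07 − 305.0 = 138.5·3.8727 − 305.0 = 231.363.
At 4166 K (t = 41.66):
  B = 138.5·ln(41.66 − 10) − 305.0 = 138.5·ln 31.66 − 305.0 = 138.5·3.4551 − 305.0 = 173.525.
Gain = 173.525 / 231.363 = 0.7500 → 0.750.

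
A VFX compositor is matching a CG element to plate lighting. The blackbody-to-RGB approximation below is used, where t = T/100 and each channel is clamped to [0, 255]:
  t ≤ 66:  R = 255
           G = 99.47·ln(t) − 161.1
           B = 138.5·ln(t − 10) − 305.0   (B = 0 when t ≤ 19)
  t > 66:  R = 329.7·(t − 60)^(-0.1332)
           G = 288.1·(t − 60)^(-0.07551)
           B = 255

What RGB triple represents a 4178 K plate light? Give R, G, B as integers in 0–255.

R=255, G=210, B=174

t = 4178/100 = 41.78; the t ≤ 66 branch applies.
R = 255 by definition for t ≤ 66.
G = 99.47·ln 41.78 − 161.1 = 99.47·3.7324 − 161.1 = 210.164.
B = 138.5·ln(41.78 − 10) − 305.0 = 138.5·ln 31.78 − 305.0 = 138.5·3.4588 − 305.0 = 174.049.
Rounded: (255, 210, 174).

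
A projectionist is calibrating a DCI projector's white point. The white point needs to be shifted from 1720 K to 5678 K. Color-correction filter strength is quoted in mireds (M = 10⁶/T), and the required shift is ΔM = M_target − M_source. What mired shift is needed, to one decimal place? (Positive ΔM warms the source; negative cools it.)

M_source = 10⁶/1720 = 581.395; M_target = 10⁶/5678 = 176.118.
ΔM = 176.118 − 581.395 = -405.277 → -405.3 mireds, a cooling shift.

-405.3 mireds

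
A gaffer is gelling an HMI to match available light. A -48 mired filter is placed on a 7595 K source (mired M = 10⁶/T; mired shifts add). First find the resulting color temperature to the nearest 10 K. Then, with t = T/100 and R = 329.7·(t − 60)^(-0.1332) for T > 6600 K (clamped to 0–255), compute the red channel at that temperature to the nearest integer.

191

M_in = 10⁶/7595 = 131.67; M_out = 131.67 + (-48) = 83.67.
T_out = 10⁶/83.67 = 11952.3 K → 11950 K; t = 119.5.
R = 329.7·(119.5 − 60)^(-0.1332) = 329.7·59.5^(-0.1332) = 329.7·0.58028 = 191.317.
Rounded: 191.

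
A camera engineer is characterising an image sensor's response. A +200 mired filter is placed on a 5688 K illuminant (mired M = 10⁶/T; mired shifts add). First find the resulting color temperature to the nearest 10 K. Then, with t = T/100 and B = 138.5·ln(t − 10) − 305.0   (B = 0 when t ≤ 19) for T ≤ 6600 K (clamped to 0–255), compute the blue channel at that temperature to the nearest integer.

84

M_in = 10⁶/5688 = 175.81; M_out = 175.81 + (+200) = 375.81.
T_out = 10⁶/375.81 = 2660.9 K → 2660 K; t = 26.6.
B = 138.5·ln(26.6 − 10) − 305.0 = 138.5·ln 16.6 − 305.0 = 138.5·2.8094 − 305.0 = 84.102.
Rounded: 84.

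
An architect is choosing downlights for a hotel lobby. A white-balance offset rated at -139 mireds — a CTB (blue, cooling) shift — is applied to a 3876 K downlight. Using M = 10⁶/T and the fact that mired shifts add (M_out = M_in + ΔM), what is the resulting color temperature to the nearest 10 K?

M_in = 10⁶/3876 = 258.00 mireds.
M_out = 258.00 + (-139) = 119.00 mireds.
T_out = 10⁶/119.00 = 8403.5 K → 8400 K.

8400 K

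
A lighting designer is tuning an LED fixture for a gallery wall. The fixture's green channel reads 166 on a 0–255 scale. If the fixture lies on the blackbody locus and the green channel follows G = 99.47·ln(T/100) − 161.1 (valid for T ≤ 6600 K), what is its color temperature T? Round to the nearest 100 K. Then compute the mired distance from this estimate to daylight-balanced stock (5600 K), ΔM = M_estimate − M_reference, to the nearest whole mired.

+192 mireds

ln t = (166 + 161.1) / 99.47 = 3.2884.
t = e^3.2884 = 26.801.
T = 100·t = 2680 K → 2700 K to the nearest 100 K.
M_estimate = 10⁶/2700 = 370.37; M_reference = 10⁶/5600 = 178.57.
ΔM = 370.37 − 178.57 = 191.80 → +192 mireds.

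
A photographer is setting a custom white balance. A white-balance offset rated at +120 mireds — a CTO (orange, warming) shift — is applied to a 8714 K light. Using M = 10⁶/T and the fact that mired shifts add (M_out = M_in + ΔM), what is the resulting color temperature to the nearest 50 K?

4250 K

M_in = 10⁶/8714 = 114.76 mireds.
M_out = 114.76 + (+120) = 234.76 mireds.
T_out = 10⁶/234.76 = 4259.7 K → 4250 K.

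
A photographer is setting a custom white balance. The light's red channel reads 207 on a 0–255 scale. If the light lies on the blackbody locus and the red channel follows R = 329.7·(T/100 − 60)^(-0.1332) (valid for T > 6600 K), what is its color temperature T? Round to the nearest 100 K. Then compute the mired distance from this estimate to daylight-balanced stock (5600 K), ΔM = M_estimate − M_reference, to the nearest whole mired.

-71 mireds

(t − 60)^(-0.1332) = 207/329.7 = 0.62784.
t − 60 = 0.62784^(1/-0.1332) = 0.62784^(-7.508) = 32.933, so t = 92.933.
T = 100·t = 9293 K → 9300 K to the nearest 100 K.
M_estimate = 10⁶/9300 = 107.53; M_reference = 10⁶/5600 = 178.57.
ΔM = 107.53 − 178.57 = -71.04 → -71 mireds.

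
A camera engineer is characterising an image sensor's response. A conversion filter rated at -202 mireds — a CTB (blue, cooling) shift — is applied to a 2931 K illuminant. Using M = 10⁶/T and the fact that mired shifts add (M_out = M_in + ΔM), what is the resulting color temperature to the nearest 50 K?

7200 K

M_in = 10⁶/2931 = 341.18 mireds.
M_out = 341.18 + (-202) = 139.18 mireds.
T_out = 10⁶/139.18 = 7184.9 K → 7200 K.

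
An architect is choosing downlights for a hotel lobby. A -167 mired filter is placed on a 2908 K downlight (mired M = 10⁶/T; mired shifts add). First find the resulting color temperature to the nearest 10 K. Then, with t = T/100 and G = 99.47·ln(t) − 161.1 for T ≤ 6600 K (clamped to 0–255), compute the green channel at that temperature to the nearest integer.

M_in = 10⁶/2908 = 343.88; M_out = 343.88 + (-167) = 176.88.
T_out = 10⁶/176.88 = 5653.6 K → 5650 K; t = 56.5.
G = 99.47·ln 56.5 − 161.1 = 99.47·4.0342 − 161.1 = 240.186.
Rounded: 240.

240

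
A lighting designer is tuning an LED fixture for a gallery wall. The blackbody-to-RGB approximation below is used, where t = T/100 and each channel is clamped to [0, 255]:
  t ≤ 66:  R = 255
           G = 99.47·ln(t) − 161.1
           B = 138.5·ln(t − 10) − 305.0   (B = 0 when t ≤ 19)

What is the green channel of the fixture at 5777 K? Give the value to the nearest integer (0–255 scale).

t = 5777/100 = 57.77; the t ≤ 66 branch applies.
G = 99.47·ln 57.77 − 161.1 = 99.47·4.0565 − 161.1 = 242.397.
Rounded: 242.

242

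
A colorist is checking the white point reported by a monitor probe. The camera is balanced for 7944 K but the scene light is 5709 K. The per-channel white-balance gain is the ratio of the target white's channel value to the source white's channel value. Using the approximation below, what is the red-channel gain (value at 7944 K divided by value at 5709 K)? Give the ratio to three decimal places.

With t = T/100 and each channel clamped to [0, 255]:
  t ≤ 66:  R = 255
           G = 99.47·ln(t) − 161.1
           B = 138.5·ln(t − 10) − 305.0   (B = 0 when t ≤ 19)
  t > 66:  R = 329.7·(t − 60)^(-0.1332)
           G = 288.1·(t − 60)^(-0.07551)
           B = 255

At 5709 K (t = 57.09):
  R = 255 by definition for t ≤ 66.
At 7944 K (t = 79.44):
  R = 329.7·(79.44 − 60)^(-0.1332) = 329.7·19.44^(-0.1332) = 329.7·0.67351 = 222.057.
Gain = 222.057 / 255.000 = 0.8708 → 0.871.

0.871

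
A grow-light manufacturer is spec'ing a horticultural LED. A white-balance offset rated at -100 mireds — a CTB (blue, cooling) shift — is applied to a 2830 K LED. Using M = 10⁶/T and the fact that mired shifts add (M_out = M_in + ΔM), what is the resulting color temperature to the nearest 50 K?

3950 K

M_in = 10⁶/2830 = 353.36 mireds.
M_out = 353.36 + (-100) = 253.36 mireds.
T_out = 10⁶/253.36 = 3947.0 K → 3950 K.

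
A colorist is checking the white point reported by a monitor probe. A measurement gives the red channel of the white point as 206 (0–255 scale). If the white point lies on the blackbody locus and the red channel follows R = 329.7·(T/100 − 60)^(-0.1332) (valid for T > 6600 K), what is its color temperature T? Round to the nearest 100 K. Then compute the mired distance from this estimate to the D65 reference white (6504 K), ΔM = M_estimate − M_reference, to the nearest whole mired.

-47 mireds

(t − 60)^(-0.1332) = 206/329.7 = 0.62481.
t − 60 = 0.62481^(1/-0.1332) = 0.62481^(-7.508) = 34.152, so t = 94.152.
T = 100·t = 9415 K → 9400 K to the nearest 100 K.
M_estimate = 10⁶/9400 = 106.38; M_reference = 10⁶/6504 = 153.75.
ΔM = 106.38 − 153.75 = -47.37 → -47 mireds.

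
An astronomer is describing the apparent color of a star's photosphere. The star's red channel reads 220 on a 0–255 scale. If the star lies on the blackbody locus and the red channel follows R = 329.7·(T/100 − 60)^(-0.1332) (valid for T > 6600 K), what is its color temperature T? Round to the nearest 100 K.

8100 K

(t − 60)^(-0.1332) = 220/329.7 = 0.66727.
t − 60 = 0.66727^(1/-0.1332) = 0.66727^(-7.508) = 20.847, so t = 80.847.
T = 100·t = 8085 K → 8100 K to the nearest 100 K.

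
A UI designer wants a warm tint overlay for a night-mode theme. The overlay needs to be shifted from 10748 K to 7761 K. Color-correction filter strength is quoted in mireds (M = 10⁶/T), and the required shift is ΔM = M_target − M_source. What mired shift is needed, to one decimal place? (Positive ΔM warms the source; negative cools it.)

+35.8 mireds

M_source = 10⁶/10748 = 93.041; M_target = 10⁶/7761 = 128.849.
ΔM = 128.849 − 93.041 = 35.809 → +35.8 mireds, a warming shift.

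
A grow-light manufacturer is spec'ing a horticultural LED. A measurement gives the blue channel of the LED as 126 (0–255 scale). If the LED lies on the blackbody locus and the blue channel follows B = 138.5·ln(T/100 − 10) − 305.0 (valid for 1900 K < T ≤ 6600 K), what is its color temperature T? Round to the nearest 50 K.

ln(t − 10) = (126 + 305.0) / 138.5 = 3.1119.
t − 10 = e^3.1119 = 22.464, so t = 32.464.
T = 100·t = 3246 K → 3250 K to the nearest 50 K.

3250 K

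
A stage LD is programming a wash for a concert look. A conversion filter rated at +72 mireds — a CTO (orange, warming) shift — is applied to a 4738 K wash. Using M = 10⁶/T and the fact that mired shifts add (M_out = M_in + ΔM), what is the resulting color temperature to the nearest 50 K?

3550 K

M_in = 10⁶/4738 = 211.06 mireds.
M_out = 211.06 + (+72) = 283.06 mireds.
T_out = 10⁶/283.06 = 3532.8 K → 3550 K.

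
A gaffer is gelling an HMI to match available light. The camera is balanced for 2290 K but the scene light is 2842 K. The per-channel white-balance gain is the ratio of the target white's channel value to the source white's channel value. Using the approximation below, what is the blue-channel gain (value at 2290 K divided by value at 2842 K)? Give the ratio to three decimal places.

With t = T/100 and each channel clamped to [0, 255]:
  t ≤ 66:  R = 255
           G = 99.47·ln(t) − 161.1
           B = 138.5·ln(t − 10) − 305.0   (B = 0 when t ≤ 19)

0.499

At 2842 K (t = 28.42):
  B = 138.5·ln(28.42 − 10) − 305.0 = 138.5·ln 18.42 − 305.0 = 138.5·2.9134 − 305.0 = 98.511.
At 2290 K (t = 22.9):
  B = 138.5·ln(22.9 − 10) − 305.0 = 138.5·ln 12.9 − 305.0 = 138.5·2.5572 − 305.0 = 49.176.
Gain = 49.176 / 98.511 = 0.4992 → 0.499.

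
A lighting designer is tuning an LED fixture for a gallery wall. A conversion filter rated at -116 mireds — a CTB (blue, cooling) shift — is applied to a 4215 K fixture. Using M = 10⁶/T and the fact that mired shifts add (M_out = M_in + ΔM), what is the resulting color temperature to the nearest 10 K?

M_in = 10⁶/4215 = 237.25 mireds.
M_out = 237.25 + (-116) = 121.25 mireds.
T_out = 10⁶/121.25 = 8247.6 K → 8250 K.

8250 K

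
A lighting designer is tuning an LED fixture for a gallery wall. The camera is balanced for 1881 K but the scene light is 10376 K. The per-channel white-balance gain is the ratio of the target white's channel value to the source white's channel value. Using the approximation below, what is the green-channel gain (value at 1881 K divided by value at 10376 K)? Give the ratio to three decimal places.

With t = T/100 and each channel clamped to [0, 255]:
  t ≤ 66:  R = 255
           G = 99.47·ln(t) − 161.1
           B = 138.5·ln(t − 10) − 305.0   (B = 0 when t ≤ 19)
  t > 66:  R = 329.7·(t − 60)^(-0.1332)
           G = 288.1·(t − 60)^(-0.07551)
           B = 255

At 10376 K (t = 103.76):
  G = 288.1·(103.76 − 60)^(-0.07551) = 288.1·43.76^(-0.07551) = 288.1·0.75177 = 216.584.
At 1881 K (t = 18.81):
  G = 99.47·ln 18.81 − 161.1 = 99.47·2.9344 − 161.1 = 130.784.
Gain = 130.784 / 216.584 = 0.6038 → 0.604.

0.604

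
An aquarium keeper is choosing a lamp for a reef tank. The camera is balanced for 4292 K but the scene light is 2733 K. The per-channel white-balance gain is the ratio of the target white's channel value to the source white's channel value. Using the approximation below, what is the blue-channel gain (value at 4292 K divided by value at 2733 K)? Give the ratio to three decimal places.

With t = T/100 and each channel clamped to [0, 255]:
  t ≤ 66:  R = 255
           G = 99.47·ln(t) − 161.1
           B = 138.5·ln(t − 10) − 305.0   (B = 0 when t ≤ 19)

At 2733 K (t = 27.33):
  B = 138.5·ln(27.33 − 10) − 305.0 = 138.5·ln 17.33 − 305.0 = 138.5·2.8524 − 305.0 = 90.063.
At 4292 K (t = 42.92):
  B = 138.5·ln(42.92 − 10) − 305.0 = 138.5·ln 32.92 − 305.0 = 138.5·3.4941 − 305.0 = 178.930.
Gain = 178.930 / 90.063 = 1.9867 → 1.987.

1.987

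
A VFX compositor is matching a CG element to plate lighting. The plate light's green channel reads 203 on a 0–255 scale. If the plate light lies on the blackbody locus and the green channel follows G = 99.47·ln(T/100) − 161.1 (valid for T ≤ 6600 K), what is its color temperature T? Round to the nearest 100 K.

ln t = (203 + 161.1) / 99.47 = 3.6604.
t = e^3.6604 = 38.877.
T = 100·t = 3888 K → 3900 K to the nearest 100 K.

3900 K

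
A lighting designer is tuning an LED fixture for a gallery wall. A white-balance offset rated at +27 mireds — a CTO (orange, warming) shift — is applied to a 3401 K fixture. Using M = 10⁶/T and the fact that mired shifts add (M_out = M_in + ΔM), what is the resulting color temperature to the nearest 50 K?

3100 K

M_in = 10⁶/3401 = 294.03 mireds.
M_out = 294.03 + (+27) = 321.03 mireds.
T_out = 10⁶/321.03 = 3115.0 K → 3100 K.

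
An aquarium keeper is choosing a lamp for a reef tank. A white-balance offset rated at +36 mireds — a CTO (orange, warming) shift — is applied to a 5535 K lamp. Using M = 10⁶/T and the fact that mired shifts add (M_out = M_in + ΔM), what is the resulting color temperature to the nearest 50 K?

M_in = 10⁶/5535 = 180.67 mireds.
M_out = 180.67 + (+36) = 216.67 mireds.
T_out = 10⁶/216.67 = 4615.3 K → 4600 K.

4600 K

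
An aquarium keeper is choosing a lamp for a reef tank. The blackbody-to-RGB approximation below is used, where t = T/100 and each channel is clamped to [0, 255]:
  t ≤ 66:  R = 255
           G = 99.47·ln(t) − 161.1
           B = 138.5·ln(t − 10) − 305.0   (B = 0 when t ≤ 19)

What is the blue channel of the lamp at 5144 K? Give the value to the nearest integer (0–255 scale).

t = 5144/100 = 51.44; the t ≤ 66 branch applies.
B = 138.5·ln(51.44 − 10) − 305.0 = 138.5·ln 41.44 − 305.0 = 138.5·3.7242 − 305.0 = 210.808.
Rounded: 211.

211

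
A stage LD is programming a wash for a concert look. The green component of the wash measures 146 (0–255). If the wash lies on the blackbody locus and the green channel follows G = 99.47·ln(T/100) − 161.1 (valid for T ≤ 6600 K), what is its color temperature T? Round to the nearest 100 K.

2200 K

ln t = (146 + 161.1) / 99.47 = 3.0874.
t = e^3.0874 = 21.919.
T = 100·t = 2192 K → 2200 K to the nearest 100 K.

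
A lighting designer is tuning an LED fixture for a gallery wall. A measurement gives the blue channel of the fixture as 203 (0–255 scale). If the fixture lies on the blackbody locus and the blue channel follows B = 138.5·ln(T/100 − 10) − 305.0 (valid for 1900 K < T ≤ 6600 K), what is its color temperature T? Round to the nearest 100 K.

4900 K

ln(t − 10) = (203 + 305.0) / 138.5 = 3.6679.
t − 10 = e^3.6679 = 39.168, so t = 49.168.
T = 100·t = 4917 K → 4900 K to the nearest 100 K.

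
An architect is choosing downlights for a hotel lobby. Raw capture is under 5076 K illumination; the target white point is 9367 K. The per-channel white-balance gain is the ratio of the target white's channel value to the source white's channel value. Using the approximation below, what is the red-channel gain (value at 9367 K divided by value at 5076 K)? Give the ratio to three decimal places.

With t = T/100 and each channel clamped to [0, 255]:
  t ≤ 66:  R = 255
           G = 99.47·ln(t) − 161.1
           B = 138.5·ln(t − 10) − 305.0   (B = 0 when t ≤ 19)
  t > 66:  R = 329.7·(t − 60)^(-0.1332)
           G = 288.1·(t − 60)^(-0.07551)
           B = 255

At 5076 K (t = 50.76):
  R = 255 by definition for t ≤ 66.
At 9367 K (t = 93.67):
  R = 329.7·(93.67 − 60)^(-0.1332) = 329.7·33.67^(-0.1332) = 329.7·0.62600 = 206.391.
Gain = 206.391 / 255.000 = 0.8094 → 0.809.

0.809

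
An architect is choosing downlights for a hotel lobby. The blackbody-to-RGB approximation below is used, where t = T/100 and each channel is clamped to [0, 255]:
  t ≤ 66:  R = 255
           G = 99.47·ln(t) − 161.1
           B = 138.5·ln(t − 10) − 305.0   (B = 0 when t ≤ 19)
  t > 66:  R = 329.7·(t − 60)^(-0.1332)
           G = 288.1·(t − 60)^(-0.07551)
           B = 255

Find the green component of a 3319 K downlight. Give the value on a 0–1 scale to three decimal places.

0.734

t = 3319/100 = 33.19; the t ≤ 66 branch applies.
G = 99.47·ln 33.19 − 161.1 = 99.47·3.5022 − 161.1 = 187.269.
On a 0–1 scale: 187.269/255 = 0.7344 → 0.734.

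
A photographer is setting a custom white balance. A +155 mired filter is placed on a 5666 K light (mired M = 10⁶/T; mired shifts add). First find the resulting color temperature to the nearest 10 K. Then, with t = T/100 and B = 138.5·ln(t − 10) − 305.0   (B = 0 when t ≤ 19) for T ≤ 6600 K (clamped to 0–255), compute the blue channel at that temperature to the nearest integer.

M_in = 10⁶/5666 = 176.49; M_out = 176.49 + (+155) = 331.49.
T_out = 10⁶/331.49 = 3016.7 K → 3020 K; t = 30.2.
B = 138.5·ln(30.2 − 10) − 305.0 = 138.5·ln 20.2 − 305.0 = 138.5·3.0057 − 305.0 = 111.287.
Rounded: 111.

111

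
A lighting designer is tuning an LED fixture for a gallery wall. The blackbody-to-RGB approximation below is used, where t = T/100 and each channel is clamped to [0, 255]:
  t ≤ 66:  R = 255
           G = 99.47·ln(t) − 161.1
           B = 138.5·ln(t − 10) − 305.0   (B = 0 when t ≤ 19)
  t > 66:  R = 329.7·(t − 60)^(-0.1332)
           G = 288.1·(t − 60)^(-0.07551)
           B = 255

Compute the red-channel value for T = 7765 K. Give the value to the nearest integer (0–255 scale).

t = 7765/100 = 77.65; the t > 66 branch applies.
R = 329.7·(77.65 − 60)^(-0.1332) = 329.7·17.65^(-0.1332) = 329.7·0.68223 = 224.933.
Rounded: 225.

225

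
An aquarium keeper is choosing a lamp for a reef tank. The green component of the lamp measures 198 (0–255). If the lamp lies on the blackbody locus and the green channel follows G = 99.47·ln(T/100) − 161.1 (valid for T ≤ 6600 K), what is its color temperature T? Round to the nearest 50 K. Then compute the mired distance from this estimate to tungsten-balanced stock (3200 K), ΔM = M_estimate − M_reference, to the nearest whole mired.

-42 mireds

ln t = (198 + 161.1) / 99.47 = 3.6101.
t = e^3.6101 = 36.971.
T = 100·t = 3697 K → 3700 K to the nearest 50 K.
M_estimate = 10⁶/3700 = 270.27; M_reference = 10⁶/3200 = 312.50.
ΔM = 270.27 − 312.50 = -42.23 → -42 mireds.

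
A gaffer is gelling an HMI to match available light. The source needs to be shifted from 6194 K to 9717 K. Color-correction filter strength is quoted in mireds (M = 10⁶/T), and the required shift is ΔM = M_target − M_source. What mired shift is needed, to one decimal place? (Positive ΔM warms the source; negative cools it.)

M_source = 10⁶/6194 = 161.447; M_target = 10⁶/9717 = 102.912.
ΔM = 102.912 − 161.447 = -58.534 → -58.5 mireds, a cooling shift.

-58.5 mireds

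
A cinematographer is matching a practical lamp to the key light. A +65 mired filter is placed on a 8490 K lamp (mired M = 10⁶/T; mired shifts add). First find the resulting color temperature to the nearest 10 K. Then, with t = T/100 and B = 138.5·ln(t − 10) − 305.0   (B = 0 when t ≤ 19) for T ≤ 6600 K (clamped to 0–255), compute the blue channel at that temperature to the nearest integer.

M_in = 10⁶/8490 = 117.79; M_out = 117.79 + (+65) = 182.79.
T_out = 10⁶/182.79 = 5470.9 K → 5470 K; t = 54.7.
B = 138.5·ln(54.7 − 10) − 305.0 = 138.5·ln 44.7 − 305.0 = 138.5·3.8000 − 305.0 = 221.296.
Rounded: 221.

221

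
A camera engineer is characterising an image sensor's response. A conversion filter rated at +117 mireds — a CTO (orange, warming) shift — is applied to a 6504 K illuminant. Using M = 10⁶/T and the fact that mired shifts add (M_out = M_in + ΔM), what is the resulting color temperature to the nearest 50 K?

M_in = 10⁶/6504 = 153.75 mireds.
M_out = 153.75 + (+117) = 270.75 mireds.
T_out = 10⁶/270.75 = 3693.4 K → 3700 K.

3700 K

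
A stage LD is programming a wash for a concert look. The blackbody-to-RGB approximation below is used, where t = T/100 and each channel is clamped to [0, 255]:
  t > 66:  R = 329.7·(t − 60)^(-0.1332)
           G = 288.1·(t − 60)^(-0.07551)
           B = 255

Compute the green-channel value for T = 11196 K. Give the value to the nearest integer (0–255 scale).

214

t = 11196/100 = 111.96; the t > 66 branch applies.
G = 288.1·(111.96 − 60)^(-0.07551) = 288.1·51.96^(-0.07551) = 288.1·0.74208 = 213.793.
Rounded: 214.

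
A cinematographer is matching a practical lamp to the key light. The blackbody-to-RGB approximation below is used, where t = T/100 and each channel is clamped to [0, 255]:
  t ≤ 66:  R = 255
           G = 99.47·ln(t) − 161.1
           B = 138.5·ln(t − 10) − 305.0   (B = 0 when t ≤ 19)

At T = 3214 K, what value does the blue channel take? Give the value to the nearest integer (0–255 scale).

124

t = 3214/100 = 32.14; the t ≤ 66 branch applies.
B = 138.5·ln(32.14 − 10) − 305.0 = 138.5·ln 22.14 − 305.0 = 138.5·3.0974 − 305.0 = 123.988.
Rounded: 124.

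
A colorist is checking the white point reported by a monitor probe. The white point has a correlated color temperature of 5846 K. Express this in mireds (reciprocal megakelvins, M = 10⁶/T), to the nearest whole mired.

M = 10⁶ / 5846 = 171.057 → 171 mireds.

171 mireds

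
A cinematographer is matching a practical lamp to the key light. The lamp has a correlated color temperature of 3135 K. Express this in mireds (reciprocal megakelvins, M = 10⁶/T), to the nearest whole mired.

319 mireds

M = 10⁶ / 3135 = 318.979 → 319 mireds.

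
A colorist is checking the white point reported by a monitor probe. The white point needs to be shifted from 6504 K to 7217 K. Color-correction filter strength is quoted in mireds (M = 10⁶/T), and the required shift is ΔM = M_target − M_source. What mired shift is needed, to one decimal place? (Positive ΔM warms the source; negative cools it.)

-15.2 mireds

M_source = 10⁶/6504 = 153.752; M_target = 10⁶/7217 = 138.562.
ΔM = 138.562 − 153.752 = -15.190 → -15.2 mireds, a cooling shift.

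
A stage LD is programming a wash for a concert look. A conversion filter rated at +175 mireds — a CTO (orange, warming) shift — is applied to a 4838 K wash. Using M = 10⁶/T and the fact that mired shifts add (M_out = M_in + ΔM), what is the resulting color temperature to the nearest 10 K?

M_in = 10⁶/4838 = 206.70 mireds.
M_out = 206.70 + (+175) = 381.70 mireds.
T_out = 10⁶/381.70 = 2619.9 K → 2620 K.

2620 K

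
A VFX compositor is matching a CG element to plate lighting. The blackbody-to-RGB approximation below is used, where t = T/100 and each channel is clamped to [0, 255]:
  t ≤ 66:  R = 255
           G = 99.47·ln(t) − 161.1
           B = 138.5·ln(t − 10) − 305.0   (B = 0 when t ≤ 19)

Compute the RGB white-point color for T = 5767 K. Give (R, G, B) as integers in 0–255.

t = 5767/100 = 57.67; the t ≤ 66 branch applies.
R = 255 by definition for t ≤ 66.
G = 99.47·ln 57.67 − 161.1 = 99.47·4.0547 − 161.1 = 242.225.
B = 138.5·ln(57.67 − 10) − 305.0 = 138.5·ln 47.67 − 305.0 = 138.5·3.8643 − 305.0 = 230.206.
Rounded: (255, 242, 230).

(255, 242, 230)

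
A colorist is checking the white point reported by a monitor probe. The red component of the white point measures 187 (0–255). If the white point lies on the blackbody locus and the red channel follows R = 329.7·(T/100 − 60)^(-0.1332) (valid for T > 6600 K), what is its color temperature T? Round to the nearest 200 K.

13000 K

(t − 60)^(-0.1332) = 187/329.7 = 0.56718.
t − 60 = 0.56718^(1/-0.1332) = 0.56718^(-7.508) = 70.620, so t = 130.620.
T = 100·t = 13062 K → 13000 K to the nearest 200 K.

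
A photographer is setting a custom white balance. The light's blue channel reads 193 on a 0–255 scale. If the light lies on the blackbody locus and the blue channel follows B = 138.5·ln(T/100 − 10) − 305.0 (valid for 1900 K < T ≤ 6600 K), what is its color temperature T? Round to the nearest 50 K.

4650 K

ln(t − 10) = (193 + 305.0) / 138.5 = 3.5957.
t − 10 = e^3.5957 = 36.440, so t = 46.440.
T = 100·t = 4644 K → 4650 K to the nearest 50 K.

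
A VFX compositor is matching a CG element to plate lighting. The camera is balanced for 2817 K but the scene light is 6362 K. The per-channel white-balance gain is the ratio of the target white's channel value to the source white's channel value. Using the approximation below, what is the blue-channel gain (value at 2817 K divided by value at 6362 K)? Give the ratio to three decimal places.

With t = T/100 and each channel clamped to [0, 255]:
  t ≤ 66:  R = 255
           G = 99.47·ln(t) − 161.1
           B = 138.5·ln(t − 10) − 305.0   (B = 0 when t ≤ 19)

At 6362 K (t = 63.62):
  B = 138.5·ln(63.62 − 10) − 305.0 = 138.5·ln 53.62 − 305.0 = 138.5·3.9819 − 305.0 = 246.496.
At 2817 K (t = 28.17):
  B = 138.5·ln(28.17 − 10) − 305.0 = 138.5·ln 18.17 − 305.0 = 138.5·2.8998 − 305.0 = 96.618.
Gain = 96.618 / 246.496 = 0.3920 → 0.392.

0.392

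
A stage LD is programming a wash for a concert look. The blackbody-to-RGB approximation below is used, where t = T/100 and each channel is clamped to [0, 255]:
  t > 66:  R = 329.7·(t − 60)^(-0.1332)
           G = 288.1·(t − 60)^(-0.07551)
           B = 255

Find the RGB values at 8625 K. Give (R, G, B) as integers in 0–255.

(213, 225, 255)

t = 8625/100 = 86.25; the t > 66 branch applies.
R = 329.7·(86.25 − 60)^(-0.1332) = 329.7·26.25^(-0.1332) = 329.7·0.64710 = 213.349.
G = 288.1·(86.25 − 60)^(-0.07551) = 288.1·26.25^(-0.07551) = 288.1·0.78134 = 225.105.
B = 255 by definition for t > 66.
Rounded: (213, 225, 255).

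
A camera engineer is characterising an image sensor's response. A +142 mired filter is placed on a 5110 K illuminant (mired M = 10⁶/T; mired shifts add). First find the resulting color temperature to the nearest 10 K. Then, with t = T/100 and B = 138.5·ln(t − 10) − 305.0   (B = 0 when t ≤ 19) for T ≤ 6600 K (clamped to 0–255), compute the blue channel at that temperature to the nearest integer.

M_in = 10⁶/5110 = 195.69; M_out = 195.69 + (+142) = 337.69.
T_out = 10⁶/337.69 = 2961.3 K → 2960 K; t = 29.6.
B = 138.5·ln(29.6 − 10) − 305.0 = 138.5·ln 19.6 − 305.0 = 138.5·2.9755 − 305.0 = 107.111.
Rounded: 107.

107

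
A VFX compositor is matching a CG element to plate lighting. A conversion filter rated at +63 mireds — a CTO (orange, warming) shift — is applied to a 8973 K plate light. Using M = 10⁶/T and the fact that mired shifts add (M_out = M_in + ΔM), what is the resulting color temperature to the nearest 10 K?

5730 K

M_in = 10⁶/8973 = 111.45 mireds.
M_out = 111.45 + (+63) = 174.45 mireds.
T_out = 10⁶/174.45 = 5732.5 K → 5730 K.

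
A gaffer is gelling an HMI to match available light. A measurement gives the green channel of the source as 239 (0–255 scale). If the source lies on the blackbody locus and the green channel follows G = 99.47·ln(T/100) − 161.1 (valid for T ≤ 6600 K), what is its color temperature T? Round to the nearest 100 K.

ln t = (239 + 161.1) / 99.47 = 4.0223.
t = e^4.0223 = 55.830.
T = 100·t = 5583 K → 5600 K to the nearest 100 K.

5600 K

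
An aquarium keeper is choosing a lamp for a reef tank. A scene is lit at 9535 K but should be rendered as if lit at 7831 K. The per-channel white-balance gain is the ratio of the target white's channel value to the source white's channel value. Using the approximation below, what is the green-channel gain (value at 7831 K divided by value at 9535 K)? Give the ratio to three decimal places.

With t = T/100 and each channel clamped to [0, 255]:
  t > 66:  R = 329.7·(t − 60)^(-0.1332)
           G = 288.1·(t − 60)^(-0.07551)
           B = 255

At 9535 K (t = 95.35):
  G = 288.1·(95.35 − 60)^(-0.07551) = 288.1·35.35^(-0.07551) = 288.1·0.76398 = 220.102.
At 7831 K (t = 78.31):
  G = 288.1·(78.31 − 60)^(-0.07551) = 288.1·18.31^(-0.07551) = 288.1·0.80289 = 231.312.
Gain = 231.312 / 220.102 = 1.0509 → 1.051.

1.051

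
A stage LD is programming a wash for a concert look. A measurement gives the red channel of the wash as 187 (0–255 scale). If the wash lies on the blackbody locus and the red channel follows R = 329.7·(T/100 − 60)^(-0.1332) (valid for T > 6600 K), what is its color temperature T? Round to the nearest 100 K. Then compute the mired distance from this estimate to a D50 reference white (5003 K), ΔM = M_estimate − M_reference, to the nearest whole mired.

-124 mireds

(t − 60)^(-0.1332) = 187/329.7 = 0.56718.
t − 60 = 0.56718^(1/-0.1332) = 0.56718^(-7.508) = 70.620, so t = 130.620.
T = 100·t = 13062 K → 13100 K to the nearest 100 K.
M_estimate = 10⁶/13100 = 76.34; M_reference = 10⁶/5003 = 199.88.
ΔM = 76.34 − 199.88 = -123.54 → -124 mireds.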